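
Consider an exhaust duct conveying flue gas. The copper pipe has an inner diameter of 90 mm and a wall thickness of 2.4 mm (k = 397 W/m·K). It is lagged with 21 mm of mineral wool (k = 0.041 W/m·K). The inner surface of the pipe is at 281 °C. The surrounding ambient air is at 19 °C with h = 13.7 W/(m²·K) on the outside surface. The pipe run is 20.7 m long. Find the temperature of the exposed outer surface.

T ≈ 46.9 °C

Per-layer cylindrical resistances, series-summed:
R_copper pipe wall = ln(47.4/45)/(2π×397×20.7) = 1.006×10^-6 K/W
R_mineral wool = ln(68.4/47.4)/(2π×0.041×20.7) = 0.06878 K/W
R_outer film = 1/(h_o·2πr_oL) = 1/(13.7×2π×0.0684×20.7) = 0.008205 K/W
R_total = 0.07698 K/W
Q = ΔT/R_total = 262/0.07698
Q = 3400 W
T_interface = T_inner − Q·ΣR(inner→interface) = 281 − 3400×0.06878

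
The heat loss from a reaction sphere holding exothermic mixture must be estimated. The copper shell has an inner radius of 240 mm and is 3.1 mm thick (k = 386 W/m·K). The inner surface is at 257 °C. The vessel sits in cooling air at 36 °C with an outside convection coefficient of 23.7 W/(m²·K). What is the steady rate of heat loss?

Q ≈ 3890 W

Radial (spherical) resistances in series:
R_copper shell = (1/0.24 − 1/0.2431)/(4π×386) = 1.095×10^-5 K/W
R_outer film = 1/(h·4πr_o²) = 1/(23.7×4π×0.2431²) = 0.05682 K/W
R_total = 0.05683 K/W
Q = ΔT/R_total = 221/0.05683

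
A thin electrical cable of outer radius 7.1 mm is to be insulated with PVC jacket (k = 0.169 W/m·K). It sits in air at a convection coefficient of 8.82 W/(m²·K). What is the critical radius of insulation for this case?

r_cr ≈ 19.2 mm

For a cylinder r_cr = k/h = 0.169/8.82
r_cr = 19.2 mm; since the bare radius (7.1 mm) is below r_cr, adding a thin layer of insulation will *increase* heat loss.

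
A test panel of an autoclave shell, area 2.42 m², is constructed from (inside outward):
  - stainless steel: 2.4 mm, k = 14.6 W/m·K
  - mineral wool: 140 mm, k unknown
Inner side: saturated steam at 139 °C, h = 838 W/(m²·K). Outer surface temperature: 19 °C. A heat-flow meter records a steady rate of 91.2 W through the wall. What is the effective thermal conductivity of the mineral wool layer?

Using the resistance-network approach (series):
R_inner film = 1/(h_i·A) = 1/(838×2.42) = 4.931×10^-4 K/W
R_stainless steel = L/(kA) = 0.0024/(14.6×2.42) = 6.793×10^-5 K/W
Sum of known resistances R_other = 5.61×10^-4 K/W
Total R = ΔT/Q = 120/91.2 = 1.316 K/W
R_mineral wool = R_total − R_other = 1.315 K/W
k = L/(R·A) = 0.14/(1.315×2.42)

k ≈ 0.044 W/(m·K)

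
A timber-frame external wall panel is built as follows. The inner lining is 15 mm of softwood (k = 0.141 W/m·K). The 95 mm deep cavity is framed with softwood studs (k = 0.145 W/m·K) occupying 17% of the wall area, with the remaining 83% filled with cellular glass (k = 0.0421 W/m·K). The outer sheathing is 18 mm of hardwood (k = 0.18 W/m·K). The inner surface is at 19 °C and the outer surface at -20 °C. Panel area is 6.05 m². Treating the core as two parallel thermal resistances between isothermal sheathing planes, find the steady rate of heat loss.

Q ≈ 131 W

Sheathing layers in series; stud and cavity paths in parallel between them.
R_inner = 0.015/(0.141×6.05) = 0.01758 K/W
R_stud  = 0.095/(0.145×0.17×6.05) = 0.637 K/W
R_cav   = 0.095/(0.0421×0.83×6.05) = 0.4494 K/W
1/R_core = 1/R_stud + 1/R_cav → R_core = 0.2635 K/W
R_outer = 0.018/(0.18×6.05) = 0.01653 K/W
R_total = 0.2976 K/W
Q = ΔT/R_total = 39/0.2976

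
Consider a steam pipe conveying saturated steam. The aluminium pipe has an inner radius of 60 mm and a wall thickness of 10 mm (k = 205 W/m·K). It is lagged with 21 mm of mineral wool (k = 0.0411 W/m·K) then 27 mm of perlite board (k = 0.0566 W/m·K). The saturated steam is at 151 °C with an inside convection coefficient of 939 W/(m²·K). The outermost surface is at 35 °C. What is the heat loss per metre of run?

q′ ≈ 66.3 W/m

Radial resistances (cylindrical: R_cond = ln(r_o/r_i)/(2πkL), R_conv = 1/(h·2πrL)):
R_inner film = 1/(h_i·2πr₁L) = 1/(939×2π×0.06×1) = 0.002825 K/W
R_aluminium pipe wall = ln(70/60)/(2π×205×1) = 1.197×10^-4 K/W
R_mineral wool = ln(91/70)/(2π×0.0411×1) = 1.016 K/W
R_perlite board = ln(118/91)/(2π×0.0566×1) = 0.7306 K/W
R_total = 1.75 K/W
Q = ΔT/R_total = 116/1.75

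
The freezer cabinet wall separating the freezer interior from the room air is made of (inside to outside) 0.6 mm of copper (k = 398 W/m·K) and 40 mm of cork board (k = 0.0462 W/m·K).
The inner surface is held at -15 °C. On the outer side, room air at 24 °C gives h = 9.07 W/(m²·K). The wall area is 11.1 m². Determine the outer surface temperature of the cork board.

T ≈ 19.6 °C

Using the resistance-network approach (series):
R_copper = L/(kA) = 0.0006/(398×11.1) = 1.358×10^-7 K/W
R_cork board = L/(kA) = 0.04/(0.0462×11.1) = 0.078 K/W
R_outer film = 1/(h_o·A) = 1/(9.07×11.1) = 0.009933 K/W
R_total = 0.08793 K/W;  Q = ΔT/R_total = 39/0.08793 = 443.5 W
T_interface = T_inner + Q·ΣR(inner→interface) = -15 + 444×0.078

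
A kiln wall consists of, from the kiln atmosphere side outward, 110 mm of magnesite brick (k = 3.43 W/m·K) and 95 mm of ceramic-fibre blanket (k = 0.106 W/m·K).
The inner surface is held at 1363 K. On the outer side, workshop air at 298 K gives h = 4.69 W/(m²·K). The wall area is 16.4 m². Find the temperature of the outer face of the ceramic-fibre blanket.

Using the resistance-network approach (series):
R_magnesite brick = L/(kA) = 0.11/(3.43×16.4) = 0.001955 K/W
R_ceramic-fibre blanket = L/(kA) = 0.095/(0.106×16.4) = 0.05465 K/W
R_outer film = 1/(h_o·A) = 1/(4.69×16.4) = 0.013 K/W
R_total = 0.0696 K/W;  Q = ΔT/R_total = 1065/0.0696 = 15300 W
T_interface = T_inner − Q·ΣR(inner→interface) = 1363 − 15300×0.0566

T ≈ 497 K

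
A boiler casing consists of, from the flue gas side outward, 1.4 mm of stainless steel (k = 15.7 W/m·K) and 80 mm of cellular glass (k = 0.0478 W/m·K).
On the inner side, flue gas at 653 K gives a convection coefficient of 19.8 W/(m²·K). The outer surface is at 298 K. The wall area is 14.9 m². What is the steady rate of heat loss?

Thermal resistances in series:
R_inner film = 1/(h_i·A) = 1/(19.8×14.9) = 0.00339 K/W
R_stainless steel = L/(kA) = 0.0014/(15.7×14.9) = 5.985×10^-6 K/W
R_cellular glass = L/(kA) = 0.08/(0.0478×14.9) = 0.1123 K/W
R_total = 0.1157 K/W
Q = ΔT / R_total = 355 / 0.1157

Q ≈ 3070 W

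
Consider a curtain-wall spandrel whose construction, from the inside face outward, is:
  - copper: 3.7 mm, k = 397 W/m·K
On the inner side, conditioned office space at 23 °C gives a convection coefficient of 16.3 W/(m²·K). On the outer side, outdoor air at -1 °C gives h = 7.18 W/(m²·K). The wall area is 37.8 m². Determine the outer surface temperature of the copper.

Model the wall as resistances in series:
R_inner film = 1/(h_i·A) = 1/(16.3×37.8) = 0.001623 K/W
R_copper = L/(kA) = 0.0037/(397×37.8) = 2.466×10^-7 K/W
R_outer film = 1/(h_o·A) = 1/(7.18×37.8) = 0.003685 K/W
R_total = 0.005308 K/W;  Q = ΔT/R_total = 24/0.005308 = 4522 W
T_interface = T_inner − Q·ΣR(inner→interface) = 23 − 4520×0.001623

T ≈ 15.7 °C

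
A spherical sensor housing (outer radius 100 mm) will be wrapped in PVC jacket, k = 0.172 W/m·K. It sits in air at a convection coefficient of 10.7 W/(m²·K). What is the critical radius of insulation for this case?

For a sphere r_cr = 2k/h = 2×0.172/10.7
r_cr = 32.1 mm; since the bare radius (100 mm) is above r_cr, any added insulation will reduce heat loss.

r_cr ≈ 32.1 mm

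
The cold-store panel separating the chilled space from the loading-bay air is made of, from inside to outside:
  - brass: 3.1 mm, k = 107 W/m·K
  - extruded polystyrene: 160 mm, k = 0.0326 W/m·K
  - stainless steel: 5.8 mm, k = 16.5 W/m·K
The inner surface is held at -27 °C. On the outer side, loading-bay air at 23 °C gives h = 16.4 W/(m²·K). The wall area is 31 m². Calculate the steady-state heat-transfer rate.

Q ≈ 312 W

Model the wall as resistances in series:
R_brass = L/(kA) = 0.0031/(107×31) = 9.346×10^-7 K/W
R_extruded polystyrene = L/(kA) = 0.16/(0.0326×31) = 0.1583 K/W
R_stainless steel = L/(kA) = 0.0058/(16.5×31) = 1.134×10^-5 K/W
R_outer film = 1/(h_o·A) = 1/(16.4×31) = 0.001967 K/W
R_total = 0.1603 K/W
Q = ΔT / R_total = 50 / 0.1603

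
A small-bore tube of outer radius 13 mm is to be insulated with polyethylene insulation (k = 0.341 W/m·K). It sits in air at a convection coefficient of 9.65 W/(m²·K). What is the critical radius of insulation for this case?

For a cylinder r_cr = k/h = 0.341/9.65
r_cr = 35.3 mm; since the bare radius (13 mm) is below r_cr, adding a thin layer of insulation will *increase* heat loss.

r_cr ≈ 35.3 mm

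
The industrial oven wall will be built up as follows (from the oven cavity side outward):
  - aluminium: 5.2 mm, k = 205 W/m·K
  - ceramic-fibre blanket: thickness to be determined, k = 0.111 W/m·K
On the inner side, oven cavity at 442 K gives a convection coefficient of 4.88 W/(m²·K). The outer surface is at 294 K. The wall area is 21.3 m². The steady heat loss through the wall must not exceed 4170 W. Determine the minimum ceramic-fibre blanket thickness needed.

L ≈ 61.2 mm

Series thermal resistances:
R_inner film = 1/(h_i·A) = 1/(4.88×21.3) = 0.009621 K/W
R_aluminium = L/(kA) = 0.0052/(205×21.3) = 1.191×10^-6 K/W
Sum of the known resistances R_other = 0.009622 K/W
Required total resistance R_tot = ΔT/Q_allow = 148/4170 = 0.03549 K/W
R_ceramic-fibre blanket = R_tot − R_other = 0.02587 K/W
L = R·k·A = 0.02587×0.111×21.3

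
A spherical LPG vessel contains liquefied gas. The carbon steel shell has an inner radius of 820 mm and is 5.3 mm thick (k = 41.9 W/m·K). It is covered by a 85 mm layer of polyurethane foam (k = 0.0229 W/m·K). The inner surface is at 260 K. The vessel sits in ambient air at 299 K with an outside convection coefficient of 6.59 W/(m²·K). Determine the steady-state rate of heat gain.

Radial (spherical) resistances in series:
R_carbon steel shell = (1/0.82 − 1/0.8253)/(4π×41.9) = 1.487×10^-5 K/W
R_polyurethane foam = (1/0.8253 − 1/0.9103)/(4π×0.0229) = 0.3932 K/W
R_outer film = 1/(h·4πr_o²) = 1/(6.59×4π×0.9103²) = 0.01457 K/W
R_total = 0.4078 K/W
Q = ΔT/R_total = 39/0.4078

Q ≈ 95.6 W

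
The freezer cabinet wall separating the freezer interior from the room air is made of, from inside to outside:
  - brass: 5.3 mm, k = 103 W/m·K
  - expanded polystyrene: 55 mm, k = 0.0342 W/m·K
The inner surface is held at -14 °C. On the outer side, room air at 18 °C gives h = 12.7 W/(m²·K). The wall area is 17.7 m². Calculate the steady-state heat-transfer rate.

Thermal resistances in series:
R_brass = L/(kA) = 0.0053/(103×17.7) = 2.907×10^-6 K/W
R_expanded polystyrene = L/(kA) = 0.055/(0.0342×17.7) = 0.09086 K/W
R_outer film = 1/(h_o·A) = 1/(12.7×17.7) = 0.004449 K/W
R_total = 0.09531 K/W
Q = ΔT / R_total = 32 / 0.09531

Q ≈ 336 W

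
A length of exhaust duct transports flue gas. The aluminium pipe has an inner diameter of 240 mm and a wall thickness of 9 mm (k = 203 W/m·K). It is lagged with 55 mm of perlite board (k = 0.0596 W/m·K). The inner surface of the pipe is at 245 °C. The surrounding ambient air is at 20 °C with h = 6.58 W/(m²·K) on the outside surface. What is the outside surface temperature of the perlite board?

For a radial system each layer contributes R = ln(r_out/r_in)/(2πkL); films add R = 1/(hA).
R_aluminium pipe wall = ln(129/120)/(2π×203×1) = 5.67×10^-5 K/W
R_perlite board = ln(184/129)/(2π×0.0596×1) = 0.9483 K/W
R_outer film = 1/(h_o·2πr_oL) = 1/(6.58×2π×0.184×1) = 0.1315 K/W
R_total = 1.08 K/W
Q = ΔT/R_total = 225/1.08
Q = 208 W/m
T_interface = T_inner − Q·ΣR(inner→interface) = 245 − 208×0.9484

T ≈ 47.4 °C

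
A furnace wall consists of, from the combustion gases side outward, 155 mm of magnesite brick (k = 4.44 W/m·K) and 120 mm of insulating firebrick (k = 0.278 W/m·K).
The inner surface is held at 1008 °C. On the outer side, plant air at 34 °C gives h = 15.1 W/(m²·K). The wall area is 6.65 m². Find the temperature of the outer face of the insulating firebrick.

T ≈ 155 °C

Model the wall as resistances in series:
R_magnesite brick = L/(kA) = 0.155/(4.44×6.65) = 0.00525 K/W
R_insulating firebrick = L/(kA) = 0.12/(0.278×6.65) = 0.06491 K/W
R_outer film = 1/(h_o·A) = 1/(15.1×6.65) = 0.009959 K/W
R_total = 0.08012 K/W;  Q = ΔT/R_total = 974/0.08012 = 12160 W
T_interface = T_inner − Q·ΣR(inner→interface) = 1008 − 12200×0.07016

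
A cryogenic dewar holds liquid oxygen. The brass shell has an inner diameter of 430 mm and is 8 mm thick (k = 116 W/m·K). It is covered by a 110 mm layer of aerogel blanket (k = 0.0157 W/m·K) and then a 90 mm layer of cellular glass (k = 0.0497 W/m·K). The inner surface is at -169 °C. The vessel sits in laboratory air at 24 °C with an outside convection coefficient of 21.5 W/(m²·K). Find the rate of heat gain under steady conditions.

Q ≈ 22.6 W

Each spherical layer contributes R = (1/r_i − 1/r_o)/(4πk):
R_brass shell = (1/0.215 − 1/0.223)/(4π×116) = 1.145×10^-4 K/W
R_aerogel blanket = (1/0.223 − 1/0.333)/(4π×0.0157) = 7.508 K/W
R_cellular glass = (1/0.333 − 1/0.423)/(4π×0.0497) = 1.023 K/W
R_outer film = 1/(h·4πr_o²) = 1/(21.5×4π×0.423²) = 0.02069 K/W
R_total = 8.552 K/W
Q = ΔT/R_total = 193/8.552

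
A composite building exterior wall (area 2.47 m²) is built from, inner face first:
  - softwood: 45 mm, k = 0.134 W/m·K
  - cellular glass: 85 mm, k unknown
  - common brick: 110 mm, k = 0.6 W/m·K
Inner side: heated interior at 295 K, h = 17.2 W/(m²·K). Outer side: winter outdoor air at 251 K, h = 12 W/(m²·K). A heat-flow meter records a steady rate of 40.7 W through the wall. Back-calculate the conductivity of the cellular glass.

k ≈ 0.0423 W/(m·K)

Using the resistance-network approach (series):
R_inner film = 1/(h_i·A) = 1/(17.2×2.47) = 0.02354 K/W
R_softwood = L/(kA) = 0.045/(0.134×2.47) = 0.136 K/W
R_common brick = L/(kA) = 0.11/(0.6×2.47) = 0.07422 K/W
R_outer film = 1/(h_o·A) = 1/(12×2.47) = 0.03374 K/W
Sum of known resistances R_other = 0.2675 K/W
Total R = ΔT/Q = 44/40.7 = 1.081 K/W
R_cellular glass = R_total − R_other = 0.8136 K/W
k = L/(R·A) = 0.085/(0.8136×2.47)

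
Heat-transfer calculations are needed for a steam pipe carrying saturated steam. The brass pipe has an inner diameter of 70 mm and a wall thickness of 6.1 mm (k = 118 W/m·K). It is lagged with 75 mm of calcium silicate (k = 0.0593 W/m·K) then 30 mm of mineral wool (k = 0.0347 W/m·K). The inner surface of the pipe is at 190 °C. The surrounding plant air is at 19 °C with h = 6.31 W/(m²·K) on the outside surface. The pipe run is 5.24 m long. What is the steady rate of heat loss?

Q ≈ 223 W

For a radial system each layer contributes R = ln(r_out/r_in)/(2πkL); films add R = 1/(hA).
R_brass pipe wall = ln(41.1/35)/(2π×118×5.24) = 4.135×10^-5 K/W
R_calcium silicate = ln(116.1/41.1)/(2π×0.0593×5.24) = 0.5319 K/W
R_mineral wool = ln(146.1/116.1)/(2π×0.0347×5.24) = 0.2012 K/W
R_outer film = 1/(h_o·2πr_oL) = 1/(6.31×2π×0.1461×5.24) = 0.03295 K/W
R_total = 0.7661 K/W
Q = ΔT/R_total = 171/0.7661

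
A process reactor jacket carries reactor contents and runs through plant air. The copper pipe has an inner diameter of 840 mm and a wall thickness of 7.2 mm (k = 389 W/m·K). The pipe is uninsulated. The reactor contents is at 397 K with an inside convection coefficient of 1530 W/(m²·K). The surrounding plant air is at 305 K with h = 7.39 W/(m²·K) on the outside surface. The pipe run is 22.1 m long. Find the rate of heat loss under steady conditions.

Q ≈ 40100 W

Cylindrical conduction, so R = ln(r₂/r₁)/(2πkL) per layer, in series:
R_inner film = 1/(h_i·2πr₁L) = 1/(1530×2π×0.42×22.1) = 1.121×10^-5 K/W
R_copper pipe wall = ln(427.2/420)/(2π×389×22.1) = 3.147×10^-7 K/W
R_outer film = 1/(h_o·2πr_oL) = 1/(7.39×2π×0.4272×22.1) = 0.002281 K/W
R_total = 0.002293 K/W
Q = ΔT/R_total = 92/0.002293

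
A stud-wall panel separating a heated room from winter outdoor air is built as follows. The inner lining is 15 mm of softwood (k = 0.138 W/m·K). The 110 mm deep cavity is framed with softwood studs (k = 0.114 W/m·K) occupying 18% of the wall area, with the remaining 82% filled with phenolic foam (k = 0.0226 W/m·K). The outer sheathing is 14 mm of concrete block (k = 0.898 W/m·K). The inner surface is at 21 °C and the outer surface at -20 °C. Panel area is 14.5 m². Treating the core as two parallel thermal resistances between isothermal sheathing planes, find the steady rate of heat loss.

Sheathing layers in series; stud and cavity paths in parallel between them.
R_inner = 0.015/(0.138×14.5) = 0.007496 K/W
R_stud  = 0.11/(0.114×0.18×14.5) = 0.3697 K/W
R_cav   = 0.11/(0.0226×0.82×14.5) = 0.4094 K/W
1/R_core = 1/R_stud + 1/R_cav → R_core = 0.1943 K/W
R_outer = 0.014/(0.898×14.5) = 0.001075 K/W
R_total = 0.2028 K/W
Q = ΔT/R_total = 41/0.2028

Q ≈ 202 W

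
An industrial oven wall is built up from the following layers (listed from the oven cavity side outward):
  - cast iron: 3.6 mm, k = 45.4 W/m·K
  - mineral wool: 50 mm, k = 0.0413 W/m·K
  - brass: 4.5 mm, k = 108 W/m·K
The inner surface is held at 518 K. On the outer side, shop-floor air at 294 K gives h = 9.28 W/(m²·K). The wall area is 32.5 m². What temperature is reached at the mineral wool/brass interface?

Series thermal resistances:
R_cast iron = L/(kA) = 0.0036/(45.4×32.5) = 2.44×10^-6 K/W
R_mineral wool = L/(kA) = 0.05/(0.0413×32.5) = 0.03725 K/W
R_brass = L/(kA) = 0.0045/(108×32.5) = 1.282×10^-6 K/W
R_outer film = 1/(h_o·A) = 1/(9.28×32.5) = 0.003316 K/W
R_total = 0.04057 K/W;  Q = ΔT/R_total = 224/0.04057 = 5521 W
T_interface = T_inner − Q·ΣR(inner→interface) = 518 − 5520×0.03725

T ≈ 312 K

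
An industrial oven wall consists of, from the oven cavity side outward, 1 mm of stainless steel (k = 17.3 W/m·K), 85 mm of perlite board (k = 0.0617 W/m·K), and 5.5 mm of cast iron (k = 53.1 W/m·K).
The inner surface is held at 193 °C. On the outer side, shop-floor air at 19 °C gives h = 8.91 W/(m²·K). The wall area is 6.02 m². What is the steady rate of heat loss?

Treating each layer as a thermal resistance in series:
R_stainless steel = L/(kA) = 0.001/(17.3×6.02) = 9.602×10^-6 K/W
R_perlite board = L/(kA) = 0.085/(0.0617×6.02) = 0.2288 K/W
R_cast iron = L/(kA) = 0.0055/(53.1×6.02) = 1.721×10^-5 K/W
R_outer film = 1/(h_o·A) = 1/(8.91×6.02) = 0.01864 K/W
R_total = 0.2475 K/W
Q = ΔT / R_total = 174 / 0.2475

Q ≈ 703 W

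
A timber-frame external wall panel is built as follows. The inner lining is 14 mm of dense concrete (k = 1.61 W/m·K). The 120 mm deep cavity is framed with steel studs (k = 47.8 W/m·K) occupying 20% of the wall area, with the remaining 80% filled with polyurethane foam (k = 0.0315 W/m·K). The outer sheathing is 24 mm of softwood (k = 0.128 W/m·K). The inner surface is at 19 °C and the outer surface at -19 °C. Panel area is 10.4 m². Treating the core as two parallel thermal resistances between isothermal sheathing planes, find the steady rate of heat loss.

Q ≈ 1890 W

Sheathing layers in series; stud and cavity paths in parallel between them.
R_inner = 0.014/(1.61×10.4) = 8.361×10^-4 K/W
R_stud  = 0.12/(47.8×0.2×10.4) = 0.001207 K/W
R_cav   = 0.12/(0.0315×0.8×10.4) = 0.4579 K/W
1/R_core = 1/R_stud + 1/R_cav → R_core = 0.001204 K/W
R_outer = 0.024/(0.128×10.4) = 0.01803 K/W
R_total = 0.02007 K/W
Q = ΔT/R_total = 38/0.02007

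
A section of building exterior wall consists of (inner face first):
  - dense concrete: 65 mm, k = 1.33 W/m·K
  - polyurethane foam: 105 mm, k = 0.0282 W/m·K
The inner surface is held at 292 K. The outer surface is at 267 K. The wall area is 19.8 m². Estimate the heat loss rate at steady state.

Q ≈ 131 W

Model the wall as resistances in series:
R_dense concrete = L/(kA) = 0.065/(1.33×19.8) = 0.002468 K/W
R_polyurethane foam = L/(kA) = 0.105/(0.0282×19.8) = 0.1881 K/W
R_total = 0.1905 K/W
Q = ΔT / R_total = 25 / 0.1905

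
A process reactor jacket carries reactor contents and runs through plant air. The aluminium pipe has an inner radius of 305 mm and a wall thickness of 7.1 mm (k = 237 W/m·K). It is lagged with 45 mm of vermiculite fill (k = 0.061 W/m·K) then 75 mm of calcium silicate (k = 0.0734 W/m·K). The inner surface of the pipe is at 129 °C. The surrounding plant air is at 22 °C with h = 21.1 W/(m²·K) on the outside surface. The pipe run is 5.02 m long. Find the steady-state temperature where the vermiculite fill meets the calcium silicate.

For a radial system each layer contributes R = ln(r_out/r_in)/(2πkL); films add R = 1/(hA).
R_aluminium pipe wall = ln(312.1/305)/(2π×237×5.02) = 3.078×10^-6 K/W
R_vermiculite fill = ln(357.1/312.1)/(2π×0.061×5.02) = 0.07 K/W
R_calcium silicate = ln(432.1/357.1)/(2π×0.0734×5.02) = 0.08234 K/W
R_outer film = 1/(h_o·2πr_oL) = 1/(21.1×2π×0.4321×5.02) = 0.003477 K/W
R_total = 0.1558 K/W
Q = ΔT/R_total = 107/0.1558
Q = 687 W
T_interface = T_inner − Q·ΣR(inner→interface) = 129 − 687×0.07001

T ≈ 80.9 °C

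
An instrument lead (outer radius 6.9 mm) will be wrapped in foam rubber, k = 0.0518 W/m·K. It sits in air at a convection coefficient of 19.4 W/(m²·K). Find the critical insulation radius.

r_cr ≈ 2.67 mm

For a cylinder r_cr = k/h = 0.0518/19.4
r_cr = 2.67 mm; since the bare radius (6.9 mm) is above r_cr, any added insulation will reduce heat loss.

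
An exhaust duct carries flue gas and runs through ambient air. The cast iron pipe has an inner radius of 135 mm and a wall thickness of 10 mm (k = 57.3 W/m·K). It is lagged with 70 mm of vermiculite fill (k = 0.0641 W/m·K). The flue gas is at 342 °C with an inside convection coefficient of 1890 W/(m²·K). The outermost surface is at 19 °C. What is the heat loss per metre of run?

q′ ≈ 330 W/m

Cylindrical conduction, so R = ln(r₂/r₁)/(2πkL) per layer, in series:
R_inner film = 1/(h_i·2πr₁L) = 1/(1890×2π×0.135×1) = 6.238×10^-4 K/W
R_cast iron pipe wall = ln(145/135)/(2π×57.3×1) = 1.985×10^-4 K/W
R_vermiculite fill = ln(215/145)/(2π×0.0641×1) = 0.978 K/W
R_total = 0.9789 K/W
Q = ΔT/R_total = 323/0.9789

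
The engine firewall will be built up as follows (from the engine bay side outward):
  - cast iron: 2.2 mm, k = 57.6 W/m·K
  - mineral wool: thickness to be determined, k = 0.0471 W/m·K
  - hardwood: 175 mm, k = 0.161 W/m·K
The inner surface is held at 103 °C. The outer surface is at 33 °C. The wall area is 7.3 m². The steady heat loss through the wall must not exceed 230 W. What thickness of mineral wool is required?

L ≈ 53.4 mm

Model the wall as resistances in series:
R_cast iron = L/(kA) = 0.0022/(57.6×7.3) = 5.232×10^-6 K/W
R_hardwood = L/(kA) = 0.175/(0.161×7.3) = 0.1489 K/W
Sum of the known resistances R_other = 0.1489 K/W
Required total resistance R_tot = ΔT/Q_allow = 70/230 = 0.3043 K/W
R_mineral wool = R_tot − R_other = 0.1554 K/W
L = R·k·A = 0.1554×0.0471×7.3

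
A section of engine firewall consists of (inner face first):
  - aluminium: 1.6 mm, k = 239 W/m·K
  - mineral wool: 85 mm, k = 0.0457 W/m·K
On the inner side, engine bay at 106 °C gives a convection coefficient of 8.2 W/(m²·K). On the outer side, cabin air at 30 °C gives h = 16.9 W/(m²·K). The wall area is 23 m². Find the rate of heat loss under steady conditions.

Q ≈ 856 W

Treating each layer as a thermal resistance in series:
R_inner film = 1/(h_i·A) = 1/(8.2×23) = 0.005302 K/W
R_aluminium = L/(kA) = 0.0016/(239×23) = 2.911×10^-7 K/W
R_mineral wool = L/(kA) = 0.085/(0.0457×23) = 0.08087 K/W
R_outer film = 1/(h_o·A) = 1/(16.9×23) = 0.002573 K/W
R_total = 0.08874 K/W
Q = ΔT / R_total = 76 / 0.08874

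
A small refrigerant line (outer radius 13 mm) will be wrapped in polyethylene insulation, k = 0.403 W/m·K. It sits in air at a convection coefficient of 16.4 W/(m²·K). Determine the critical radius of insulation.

r_cr ≈ 24.6 mm

For a cylinder r_cr = k/h = 0.403/16.4
r_cr = 24.6 mm; since the bare radius (13 mm) is below r_cr, adding a thin layer of insulation will *increase* heat loss.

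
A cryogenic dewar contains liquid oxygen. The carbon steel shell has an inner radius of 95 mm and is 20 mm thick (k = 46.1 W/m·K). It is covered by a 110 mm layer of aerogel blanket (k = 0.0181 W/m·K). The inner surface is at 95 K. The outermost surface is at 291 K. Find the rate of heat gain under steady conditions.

Spherical conduction: R = (1/r_in − 1/r_out)/(4πk) per layer; series-sum.
R_carbon steel shell = (1/0.095 − 1/0.115)/(4π×46.1) = 0.00316 K/W
R_aerogel blanket = (1/0.115 − 1/0.225)/(4π×0.0181) = 18.69 K/W
R_total = 18.69 K/W
Q = ΔT/R_total = 196/18.69

Q ≈ 10.5 W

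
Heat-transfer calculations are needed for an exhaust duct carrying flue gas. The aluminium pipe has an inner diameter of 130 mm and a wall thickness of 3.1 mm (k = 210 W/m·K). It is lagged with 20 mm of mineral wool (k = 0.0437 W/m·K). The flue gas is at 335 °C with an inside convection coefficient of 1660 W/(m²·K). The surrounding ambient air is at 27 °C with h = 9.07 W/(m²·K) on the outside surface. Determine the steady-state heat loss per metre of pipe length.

Per-layer cylindrical resistances, series-summed:
R_inner film = 1/(h_i·2πr₁L) = 1/(1660×2π×0.065×1) = 0.001475 K/W
R_aluminium pipe wall = ln(68.1/65)/(2π×210×1) = 3.531×10^-5 K/W
R_mineral wool = ln(88.1/68.1)/(2π×0.0437×1) = 0.9378 K/W
R_outer film = 1/(h_o·2πr_oL) = 1/(9.07×2π×0.0881×1) = 0.1992 K/W
R_total = 1.138 K/W
Q = ΔT/R_total = 308/1.138

q′ ≈ 271 W/m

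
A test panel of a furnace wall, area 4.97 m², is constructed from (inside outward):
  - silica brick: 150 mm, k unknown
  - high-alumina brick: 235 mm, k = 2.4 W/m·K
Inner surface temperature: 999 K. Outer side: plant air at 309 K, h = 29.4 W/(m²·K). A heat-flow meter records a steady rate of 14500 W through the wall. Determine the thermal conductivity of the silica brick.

k ≈ 1.43 W/(m·K)

Thermal resistances in series:
R_high-alumina brick = L/(kA) = 0.235/(2.4×4.97) = 0.0197 K/W
R_outer film = 1/(h_o·A) = 1/(29.4×4.97) = 0.006844 K/W
Sum of known resistances R_other = 0.02655 K/W
Total R = ΔT/Q = 690/14500 = 0.04759 K/W
R_silica brick = R_total − R_other = 0.02104 K/W
k = L/(R·A) = 0.15/(0.02104×4.97)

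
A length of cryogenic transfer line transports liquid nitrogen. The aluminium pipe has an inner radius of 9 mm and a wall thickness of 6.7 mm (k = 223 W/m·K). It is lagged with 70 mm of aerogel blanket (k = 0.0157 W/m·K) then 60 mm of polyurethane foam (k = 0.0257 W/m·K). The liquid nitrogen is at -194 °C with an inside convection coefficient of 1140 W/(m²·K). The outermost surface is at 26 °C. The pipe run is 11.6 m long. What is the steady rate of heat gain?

Treating each annulus and film as a series resistance:
R_inner film = 1/(h_i·2πr₁L) = 1/(1140×2π×0.009×11.6) = 0.001337 K/W
R_aluminium pipe wall = ln(15.7/9)/(2π×223×11.6) = 3.424×10^-5 K/W
R_aerogel blanket = ln(85.7/15.7)/(2π×0.0157×11.6) = 1.483 K/W
R_polyurethane foam = ln(145.7/85.7)/(2π×0.0257×11.6) = 0.2833 K/W
R_total = 1.768 K/W
Q = ΔT/R_total = 220/1.768

Q ≈ 124 W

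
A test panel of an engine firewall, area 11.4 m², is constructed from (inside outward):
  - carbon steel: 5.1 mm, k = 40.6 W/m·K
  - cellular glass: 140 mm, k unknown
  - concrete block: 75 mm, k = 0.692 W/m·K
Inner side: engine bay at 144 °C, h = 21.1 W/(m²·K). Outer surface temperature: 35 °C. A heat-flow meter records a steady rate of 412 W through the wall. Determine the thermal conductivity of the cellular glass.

Treating each layer as a thermal resistance in series:
R_inner film = 1/(h_i·A) = 1/(21.1×11.4) = 0.004157 K/W
R_carbon steel = L/(kA) = 0.0051/(40.6×11.4) = 1.102×10^-5 K/W
R_concrete block = L/(kA) = 0.075/(0.692×11.4) = 0.009507 K/W
Sum of known resistances R_other = 0.01368 K/W
Total R = ΔT/Q = 109/412 = 0.2646 K/W
R_cellular glass = R_total − R_other = 0.2509 K/W
k = L/(R·A) = 0.14/(0.2509×11.4)

k ≈ 0.0489 W/(m·K)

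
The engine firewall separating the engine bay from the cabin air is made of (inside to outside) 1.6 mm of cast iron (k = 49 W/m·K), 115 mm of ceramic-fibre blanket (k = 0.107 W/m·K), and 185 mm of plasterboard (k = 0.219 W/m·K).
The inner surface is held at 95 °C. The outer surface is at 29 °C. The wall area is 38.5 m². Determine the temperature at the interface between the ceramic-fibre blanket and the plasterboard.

Model the wall as resistances in series:
R_cast iron = L/(kA) = 0.0016/(49×38.5) = 8.481×10^-7 K/W
R_ceramic-fibre blanket = L/(kA) = 0.115/(0.107×38.5) = 0.02792 K/W
R_plasterboard = L/(kA) = 0.185/(0.219×38.5) = 0.02194 K/W
R_total = 0.04986 K/W;  Q = ΔT/R_total = 66/0.04986 = 1324 W
T_interface = T_inner − Q·ΣR(inner→interface) = 95 − 1320×0.02792

T ≈ 58 °C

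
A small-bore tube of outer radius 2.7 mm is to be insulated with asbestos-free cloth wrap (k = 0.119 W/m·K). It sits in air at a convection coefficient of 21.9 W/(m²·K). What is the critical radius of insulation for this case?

For a cylinder r_cr = k/h = 0.119/21.9
r_cr = 5.43 mm; since the bare radius (2.7 mm) is below r_cr, adding a thin layer of insulation will *increase* heat loss.

r_cr ≈ 5.43 mm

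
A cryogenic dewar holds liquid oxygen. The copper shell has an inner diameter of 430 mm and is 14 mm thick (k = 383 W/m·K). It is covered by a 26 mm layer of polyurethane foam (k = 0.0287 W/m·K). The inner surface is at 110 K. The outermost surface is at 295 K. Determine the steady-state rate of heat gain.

Q ≈ 150 W

Radial (spherical) resistances in series:
R_copper shell = (1/0.215 − 1/0.229)/(4π×383) = 5.908×10^-5 K/W
R_polyurethane foam = (1/0.229 − 1/0.255)/(4π×0.0287) = 1.235 K/W
R_total = 1.235 K/W
Q = ΔT/R_total = 185/1.235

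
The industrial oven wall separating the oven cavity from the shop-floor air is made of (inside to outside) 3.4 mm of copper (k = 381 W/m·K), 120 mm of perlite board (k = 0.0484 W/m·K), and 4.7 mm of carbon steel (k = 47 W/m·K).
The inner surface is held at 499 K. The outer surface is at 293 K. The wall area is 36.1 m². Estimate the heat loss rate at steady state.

Q ≈ 3000 W

Thermal resistances in series:
R_copper = L/(kA) = 0.0034/(381×36.1) = 2.472×10^-7 K/W
R_perlite board = L/(kA) = 0.12/(0.0484×36.1) = 0.06868 K/W
R_carbon steel = L/(kA) = 0.0047/(47×36.1) = 2.77×10^-6 K/W
R_total = 0.06868 K/W
Q = ΔT / R_total = 206 / 0.06868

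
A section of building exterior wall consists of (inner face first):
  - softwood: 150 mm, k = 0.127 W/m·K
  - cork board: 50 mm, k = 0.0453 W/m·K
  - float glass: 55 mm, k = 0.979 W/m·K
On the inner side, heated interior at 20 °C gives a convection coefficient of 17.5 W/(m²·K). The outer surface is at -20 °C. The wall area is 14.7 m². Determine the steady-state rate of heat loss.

Q ≈ 245 W

Treating each layer as a thermal resistance in series:
R_inner film = 1/(h_i·A) = 1/(17.5×14.7) = 0.003887 K/W
R_softwood = L/(kA) = 0.15/(0.127×14.7) = 0.08035 K/W
R_cork board = L/(kA) = 0.05/(0.0453×14.7) = 0.07509 K/W
R_float glass = L/(kA) = 0.055/(0.979×14.7) = 0.003822 K/W
R_total = 0.1631 K/W
Q = ΔT / R_total = 40 / 0.1631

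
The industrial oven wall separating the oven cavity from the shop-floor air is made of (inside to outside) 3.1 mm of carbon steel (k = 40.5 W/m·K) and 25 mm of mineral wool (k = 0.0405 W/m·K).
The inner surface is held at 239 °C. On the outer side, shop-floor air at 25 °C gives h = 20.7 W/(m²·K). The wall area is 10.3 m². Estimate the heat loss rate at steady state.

Q ≈ 3310 W

Treating each layer as a thermal resistance in series:
R_carbon steel = L/(kA) = 0.0031/(40.5×10.3) = 7.431×10^-6 K/W
R_mineral wool = L/(kA) = 0.025/(0.0405×10.3) = 0.05993 K/W
R_outer film = 1/(h_o·A) = 1/(20.7×10.3) = 0.00469 K/W
R_total = 0.06463 K/W
Q = ΔT / R_total = 214 / 0.06463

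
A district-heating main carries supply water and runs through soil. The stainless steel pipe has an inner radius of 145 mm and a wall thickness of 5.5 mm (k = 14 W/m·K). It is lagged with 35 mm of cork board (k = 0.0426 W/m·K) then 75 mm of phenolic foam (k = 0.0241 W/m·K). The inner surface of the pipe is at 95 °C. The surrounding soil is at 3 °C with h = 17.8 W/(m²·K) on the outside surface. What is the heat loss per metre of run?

Cylindrical conduction, so R = ln(r₂/r₁)/(2πkL) per layer, in series:
R_stainless steel pipe wall = ln(150.5/145)/(2π×14×1) = 4.232×10^-4 K/W
R_cork board = ln(185.5/150.5)/(2π×0.0426×1) = 0.7812 K/W
R_phenolic foam = ln(260.5/185.5)/(2π×0.0241×1) = 2.242 K/W
R_outer film = 1/(h_o·2πr_oL) = 1/(17.8×2π×0.2605×1) = 0.03432 K/W
R_total = 3.058 K/W
Q = ΔT/R_total = 92/3.058

q′ ≈ 30.1 W/m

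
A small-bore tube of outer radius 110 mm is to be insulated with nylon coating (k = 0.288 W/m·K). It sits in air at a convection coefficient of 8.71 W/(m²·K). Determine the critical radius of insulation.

r_cr ≈ 33.1 mm

For a cylinder r_cr = k/h = 0.288/8.71
r_cr = 33.1 mm; since the bare radius (110 mm) is above r_cr, any added insulation will reduce heat loss.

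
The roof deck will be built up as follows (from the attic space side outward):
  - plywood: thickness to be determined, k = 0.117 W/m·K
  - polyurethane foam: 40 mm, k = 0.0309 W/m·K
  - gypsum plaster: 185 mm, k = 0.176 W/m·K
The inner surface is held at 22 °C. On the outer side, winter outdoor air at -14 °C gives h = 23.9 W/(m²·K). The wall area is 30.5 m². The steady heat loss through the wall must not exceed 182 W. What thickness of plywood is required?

Treating each layer as a thermal resistance in series:
R_polyurethane foam = L/(kA) = 0.04/(0.0309×30.5) = 0.04244 K/W
R_gypsum plaster = L/(kA) = 0.185/(0.176×30.5) = 0.03446 K/W
R_outer film = 1/(h_o·A) = 1/(23.9×30.5) = 0.001372 K/W
Sum of the known resistances R_other = 0.07828 K/W
Required total resistance R_tot = ΔT/Q_allow = 36/182 = 0.1978 K/W
R_plywood = R_tot − R_other = 0.1195 K/W
L = R·k·A = 0.1195×0.117×30.5

L ≈ 427 mm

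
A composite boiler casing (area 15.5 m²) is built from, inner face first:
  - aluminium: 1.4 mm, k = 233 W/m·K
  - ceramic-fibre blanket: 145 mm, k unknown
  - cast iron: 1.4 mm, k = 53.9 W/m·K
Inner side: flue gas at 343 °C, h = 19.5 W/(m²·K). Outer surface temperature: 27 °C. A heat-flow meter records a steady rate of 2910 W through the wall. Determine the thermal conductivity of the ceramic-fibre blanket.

k ≈ 0.0889 W/(m·K)

Model the wall as resistances in series:
R_inner film = 1/(h_i·A) = 1/(19.5×15.5) = 0.003309 K/W
R_aluminium = L/(kA) = 0.0014/(233×15.5) = 3.877×10^-7 K/W
R_cast iron = L/(kA) = 0.0014/(53.9×15.5) = 1.676×10^-6 K/W
Sum of known resistances R_other = 0.003311 K/W
Total R = ΔT/Q = 316/2910 = 0.1086 K/W
R_ceramic-fibre blanket = R_total − R_other = 0.1053 K/W
k = L/(R·A) = 0.145/(0.1053×15.5)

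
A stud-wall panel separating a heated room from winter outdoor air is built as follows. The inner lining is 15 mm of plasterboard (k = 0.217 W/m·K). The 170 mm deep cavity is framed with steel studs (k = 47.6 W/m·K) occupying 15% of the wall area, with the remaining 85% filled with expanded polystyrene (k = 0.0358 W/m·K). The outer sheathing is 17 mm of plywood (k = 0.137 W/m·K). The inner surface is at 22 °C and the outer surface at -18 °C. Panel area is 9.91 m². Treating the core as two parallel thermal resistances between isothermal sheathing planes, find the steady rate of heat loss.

Sheathing layers in series; stud and cavity paths in parallel between them.
R_inner = 0.015/(0.217×9.91) = 0.006975 K/W
R_stud  = 0.17/(47.6×0.15×9.91) = 0.002403 K/W
R_cav   = 0.17/(0.0358×0.85×9.91) = 0.5637 K/W
1/R_core = 1/R_stud + 1/R_cav → R_core = 0.002392 K/W
R_outer = 0.017/(0.137×9.91) = 0.01252 K/W
R_total = 0.02189 K/W
Q = ΔT/R_total = 40/0.02189

Q ≈ 1830 W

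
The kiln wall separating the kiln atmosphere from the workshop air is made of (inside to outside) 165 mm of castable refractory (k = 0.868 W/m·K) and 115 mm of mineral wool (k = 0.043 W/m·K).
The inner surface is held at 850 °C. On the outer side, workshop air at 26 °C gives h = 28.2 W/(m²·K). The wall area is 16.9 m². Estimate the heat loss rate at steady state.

Q ≈ 4800 W

Using the resistance-network approach (series):
R_castable refractory = L/(kA) = 0.165/(0.868×16.9) = 0.01125 K/W
R_mineral wool = L/(kA) = 0.115/(0.043×16.9) = 0.1582 K/W
R_outer film = 1/(h_o·A) = 1/(28.2×16.9) = 0.002098 K/W
R_total = 0.1716 K/W
Q = ΔT / R_total = 824 / 0.1716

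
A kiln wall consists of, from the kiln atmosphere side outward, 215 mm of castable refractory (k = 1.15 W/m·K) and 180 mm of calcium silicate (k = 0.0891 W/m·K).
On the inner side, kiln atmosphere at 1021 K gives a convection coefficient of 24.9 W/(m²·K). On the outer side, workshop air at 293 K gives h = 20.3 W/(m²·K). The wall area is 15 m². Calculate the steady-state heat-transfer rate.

Thermal resistances in series:
R_inner film = 1/(h_i·A) = 1/(24.9×15) = 0.002677 K/W
R_castable refractory = L/(kA) = 0.215/(1.15×15) = 0.01246 K/W
R_calcium silicate = L/(kA) = 0.18/(0.0891×15) = 0.1347 K/W
R_outer film = 1/(h_o·A) = 1/(20.3×15) = 0.003284 K/W
R_total = 0.1531 K/W
Q = ΔT / R_total = 728 / 0.1531

Q ≈ 4750 W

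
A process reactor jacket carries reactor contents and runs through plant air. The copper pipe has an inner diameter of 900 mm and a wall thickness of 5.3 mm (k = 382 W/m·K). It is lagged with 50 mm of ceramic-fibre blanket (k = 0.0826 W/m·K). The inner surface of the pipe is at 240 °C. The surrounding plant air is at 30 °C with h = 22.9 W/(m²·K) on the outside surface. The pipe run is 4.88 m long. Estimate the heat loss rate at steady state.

For a radial system each layer contributes R = ln(r_out/r_in)/(2πkL); films add R = 1/(hA).
R_copper pipe wall = ln(455.3/450)/(2π×382×4.88) = 9.997×10^-7 K/W
R_ceramic-fibre blanket = ln(505.3/455.3)/(2π×0.0826×4.88) = 0.04114 K/W
R_outer film = 1/(h_o·2πr_oL) = 1/(22.9×2π×0.5053×4.88) = 0.002818 K/W
R_total = 0.04396 K/W
Q = ΔT/R_total = 210/0.04396

Q ≈ 4780 W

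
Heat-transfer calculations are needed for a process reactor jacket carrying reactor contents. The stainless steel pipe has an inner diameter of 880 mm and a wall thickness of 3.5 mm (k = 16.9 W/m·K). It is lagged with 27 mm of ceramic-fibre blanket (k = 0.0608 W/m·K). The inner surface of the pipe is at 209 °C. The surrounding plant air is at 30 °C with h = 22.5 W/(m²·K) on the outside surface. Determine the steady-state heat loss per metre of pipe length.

Per-layer cylindrical resistances, series-summed:
R_stainless steel pipe wall = ln(443.5/440)/(2π×16.9×1) = 7.462×10^-5 K/W
R_ceramic-fibre blanket = ln(470.5/443.5)/(2π×0.0608×1) = 0.1547 K/W
R_outer film = 1/(h_o·2πr_oL) = 1/(22.5×2π×0.4705×1) = 0.01503 K/W
R_total = 0.1698 K/W
Q = ΔT/R_total = 179/0.1698

q′ ≈ 1050 W/m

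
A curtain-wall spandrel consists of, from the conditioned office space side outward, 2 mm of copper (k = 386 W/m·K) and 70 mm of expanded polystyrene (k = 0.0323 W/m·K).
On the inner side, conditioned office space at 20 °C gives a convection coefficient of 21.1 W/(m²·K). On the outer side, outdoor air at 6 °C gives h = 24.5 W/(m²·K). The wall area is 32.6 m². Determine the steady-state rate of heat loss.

Using the resistance-network approach (series):
R_inner film = 1/(h_i·A) = 1/(21.1×32.6) = 0.001454 K/W
R_copper = L/(kA) = 0.002/(386×32.6) = 1.589×10^-7 K/W
R_expanded polystyrene = L/(kA) = 0.07/(0.0323×32.6) = 0.06648 K/W
R_outer film = 1/(h_o·A) = 1/(24.5×32.6) = 0.001252 K/W
R_total = 0.06918 K/W
Q = ΔT / R_total = 14 / 0.06918

Q ≈ 202 W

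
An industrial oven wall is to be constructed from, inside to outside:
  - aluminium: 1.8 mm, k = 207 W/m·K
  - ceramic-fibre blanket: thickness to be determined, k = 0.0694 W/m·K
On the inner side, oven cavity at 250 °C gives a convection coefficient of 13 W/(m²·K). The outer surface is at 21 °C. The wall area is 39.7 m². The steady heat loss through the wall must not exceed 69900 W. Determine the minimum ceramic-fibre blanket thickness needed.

Thermal resistances in series:
R_inner film = 1/(h_i·A) = 1/(13×39.7) = 0.001938 K/W
R_aluminium = L/(kA) = 0.0018/(207×39.7) = 2.19×10^-7 K/W
Sum of the known resistances R_other = 0.001938 K/W
Required total resistance R_tot = ΔT/Q_allow = 229/69900 = 0.003276 K/W
R_ceramic-fibre blanket = R_tot − R_other = 0.001338 K/W
L = R·k·A = 0.001338×0.0694×39.7

L ≈ 3.69 mm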